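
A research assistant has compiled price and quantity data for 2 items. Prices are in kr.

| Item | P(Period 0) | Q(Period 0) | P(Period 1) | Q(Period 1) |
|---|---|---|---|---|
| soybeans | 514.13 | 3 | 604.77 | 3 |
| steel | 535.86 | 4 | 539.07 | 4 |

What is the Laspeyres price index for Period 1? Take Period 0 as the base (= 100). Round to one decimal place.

Laspeyres price index uses base-period quantities as weights.
ΣP(Period 1)·Q(Period 0) = 604.77×3 + 539.07×4 = 1814.31 + 2156.28 = 3970.59
ΣP(Period 0)·Q(Period 0) = 514.13×3 + 535.86×4 = 1542.39 + 2143.44 = 3685.83
Index = 3970.59 / 3685.83 × 100 = 107.7258

107.7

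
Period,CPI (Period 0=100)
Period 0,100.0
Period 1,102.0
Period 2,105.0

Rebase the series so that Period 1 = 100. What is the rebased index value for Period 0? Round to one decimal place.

Rebased(Period 0) = 100.0 / 102.0 × 100 = 98.0392

98.0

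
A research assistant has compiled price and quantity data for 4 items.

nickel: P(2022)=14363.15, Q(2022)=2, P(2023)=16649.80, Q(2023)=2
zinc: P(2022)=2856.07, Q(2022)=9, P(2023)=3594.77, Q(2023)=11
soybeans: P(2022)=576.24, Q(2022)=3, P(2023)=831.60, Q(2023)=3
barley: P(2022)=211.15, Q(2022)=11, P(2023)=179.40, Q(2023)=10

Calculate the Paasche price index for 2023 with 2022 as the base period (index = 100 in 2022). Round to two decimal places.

Paasche price index uses current-period quantities as weights.
ΣP(2023)·Q(2023) = 16649.80×2 + 3594.77×11 + 831.60×3 + 179.40×10 = 33299.6 + 39542.47 + 2494.8 + 1794 = 77130.87
ΣP(2022)·Q(2023) = 14363.15×2 + 2856.07×11 + 576.24×3 + 211.15×10 = 28726.3 + 31416.77 + 1728.72 + 2111.5 = 63983.29
Index = 77130.87 / 63983.29 × 100 = 120.5485

120.55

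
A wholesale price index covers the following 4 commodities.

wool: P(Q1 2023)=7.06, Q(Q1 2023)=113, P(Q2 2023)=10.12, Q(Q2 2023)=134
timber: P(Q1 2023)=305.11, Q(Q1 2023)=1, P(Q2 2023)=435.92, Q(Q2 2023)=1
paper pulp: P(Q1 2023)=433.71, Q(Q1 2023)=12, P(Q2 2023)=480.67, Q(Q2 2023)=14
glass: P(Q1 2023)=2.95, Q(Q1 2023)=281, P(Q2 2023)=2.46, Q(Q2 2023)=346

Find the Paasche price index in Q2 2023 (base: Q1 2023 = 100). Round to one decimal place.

112.3

Paasche price index uses current-period quantities as weights.
ΣP(Q2 2023)·Q(Q2 2023) = 10.12×134 + 435.92×1 + 480.67×14 + 2.46×346 = 1356.08 + 435.92 + 6729.38 + 851.16 = 9372.54
ΣP(Q1 2023)·Q(Q2 2023) = 7.06×134 + 305.11×1 + 433.71×14 + 2.95×346 = 946.04 + 305.11 + 6071.94 + 1020.7 = 8343.79
Index = 9372.54 / 8343.79 × 100 = 112.3295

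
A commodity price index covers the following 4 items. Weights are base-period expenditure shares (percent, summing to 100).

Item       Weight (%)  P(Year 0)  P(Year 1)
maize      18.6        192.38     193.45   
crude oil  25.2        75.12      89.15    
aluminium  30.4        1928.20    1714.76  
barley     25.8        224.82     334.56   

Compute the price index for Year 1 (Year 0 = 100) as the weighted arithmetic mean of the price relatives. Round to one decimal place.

maize: 18.6 × (193.45/192.38) = 18.6 × 1.005562 = 18.7035
crude oil: 25.2 × (89.15/75.12) = 25.2 × 1.186768 = 29.9065
aluminium: 30.4 × (1714.76/1928.20) = 30.4 × 0.889306 = 27.0349
barley: 25.8 × (334.56/224.82) = 25.8 × 1.488124 = 38.3936
Index = Σ wᵢ·(p₁ᵢ/p₀ᵢ) = 18.7035 + 29.9065 + 27.0349 + 38.3936 = 114.0385

114.0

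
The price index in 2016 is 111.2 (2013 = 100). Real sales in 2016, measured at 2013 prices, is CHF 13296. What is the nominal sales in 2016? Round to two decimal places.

Nominal = Real × (Index/100) = 13296 × (111.2/100)
        = 13296 × 1.112 = 14785.1520

14785.15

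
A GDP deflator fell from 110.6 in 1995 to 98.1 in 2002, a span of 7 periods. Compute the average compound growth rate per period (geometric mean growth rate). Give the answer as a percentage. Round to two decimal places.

-1.70%

Growth factor = (98.1/110.6)^(1/7) = (0.886980)^(1/7) = 0.983013
Growth rate = 0.983013 − 1 = -0.016987 = -1.6987%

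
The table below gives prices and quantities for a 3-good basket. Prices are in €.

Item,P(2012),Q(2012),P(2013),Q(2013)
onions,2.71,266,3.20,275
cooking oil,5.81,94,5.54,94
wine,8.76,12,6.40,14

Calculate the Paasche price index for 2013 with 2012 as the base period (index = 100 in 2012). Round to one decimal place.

Paasche price index uses current-period quantities as weights.
ΣP(2013)·Q(2013) = 3.20×275 + 5.54×94 + 6.40×14 = 880 + 520.76 + 89.6 = 1490.36
ΣP(2012)·Q(2013) = 2.71×275 + 5.81×94 + 8.76×14 = 745.25 + 546.14 + 122.64 = 1414.03
Index = 1490.36 / 1414.03 × 100 = 105.3980

105.4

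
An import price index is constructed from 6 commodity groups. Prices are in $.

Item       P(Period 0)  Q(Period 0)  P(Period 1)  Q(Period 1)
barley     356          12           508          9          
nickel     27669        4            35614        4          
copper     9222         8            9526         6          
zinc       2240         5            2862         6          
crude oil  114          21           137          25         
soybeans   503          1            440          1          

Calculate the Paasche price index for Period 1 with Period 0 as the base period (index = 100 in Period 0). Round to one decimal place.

121.1

Paasche price index uses current-period quantities as weights.
ΣP(Period 1)·Q(Period 1) = 508×9 + 35614×4 + 9526×6 + 2862×6 + 137×25 + 440×1 = 4572 + 142456 + 57156 + 17172 + 3425 + 440 = 225221
ΣP(Period 0)·Q(Period 1) = 356×9 + 27669×4 + 9222×6 + 2240×6 + 114×25 + 503×1 = 3204 + 110676 + 55332 + 13440 + 2850 + 503 = 186005
Index = 225221 / 186005 × 100 = 121.0833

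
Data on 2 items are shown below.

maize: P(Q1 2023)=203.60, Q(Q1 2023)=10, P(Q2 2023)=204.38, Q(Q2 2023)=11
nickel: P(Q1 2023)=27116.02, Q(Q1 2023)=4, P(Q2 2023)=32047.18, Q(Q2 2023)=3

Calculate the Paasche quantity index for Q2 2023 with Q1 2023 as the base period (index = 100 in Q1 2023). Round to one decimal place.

Paasche quantity index uses current-period prices as weights.
ΣP(Q2 2023)·Q(Q2 2023) = 204.38×11 + 32047.18×3 = 2248.18 + 96141.54 = 98389.72
ΣP(Q2 2023)·Q(Q1 2023) = 204.38×10 + 32047.18×4 = 2043.8 + 128188.72 = 130232.52
Index = 98389.72 / 130232.52 × 100 = 75.5493

75.5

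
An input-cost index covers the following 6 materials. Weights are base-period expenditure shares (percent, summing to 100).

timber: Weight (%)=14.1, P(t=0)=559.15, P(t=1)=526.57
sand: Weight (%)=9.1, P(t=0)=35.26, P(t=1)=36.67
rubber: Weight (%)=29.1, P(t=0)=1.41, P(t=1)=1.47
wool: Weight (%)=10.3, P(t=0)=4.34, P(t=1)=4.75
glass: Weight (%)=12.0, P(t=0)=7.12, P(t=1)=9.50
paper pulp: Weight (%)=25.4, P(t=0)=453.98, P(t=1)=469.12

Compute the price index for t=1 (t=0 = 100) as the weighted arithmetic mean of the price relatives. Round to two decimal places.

106.61

timber: 14.1 × (526.57/559.15) = 14.1 × 0.941733 = 13.2784
sand: 9.1 × (36.67/35.26) = 9.1 × 1.039989 = 9.4639
rubber: 29.1 × (1.47/1.41) = 29.1 × 1.042553 = 30.3383
wool: 10.3 × (4.75/4.34) = 10.3 × 1.094470 = 11.2730
glass: 12.0 × (9.50/7.12) = 12.0 × 1.334270 = 16.0112
paper pulp: 25.4 × (469.12/453.98) = 25.4 × 1.033349 = 26.2471
Index = Σ wᵢ·(p₁ᵢ/p₀ᵢ) = 13.2784 + 9.4639 + 30.3383 + 11.2730 + 16.0112 + 26.2471 = 106.6120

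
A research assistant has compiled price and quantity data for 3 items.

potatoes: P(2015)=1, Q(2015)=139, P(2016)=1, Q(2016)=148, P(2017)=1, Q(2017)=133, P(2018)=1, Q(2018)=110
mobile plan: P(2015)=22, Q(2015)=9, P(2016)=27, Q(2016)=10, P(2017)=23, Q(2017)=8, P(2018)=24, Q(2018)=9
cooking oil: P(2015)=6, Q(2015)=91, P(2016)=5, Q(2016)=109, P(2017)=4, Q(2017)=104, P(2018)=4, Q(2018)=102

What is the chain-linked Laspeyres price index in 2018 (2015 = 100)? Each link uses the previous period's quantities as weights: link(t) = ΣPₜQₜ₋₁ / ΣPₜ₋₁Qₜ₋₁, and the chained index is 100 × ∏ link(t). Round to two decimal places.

Link 2015→2016:
ΣP(2016)Q(2015) = 1×139 + 27×9 + 5×91 = 139 + 243 + 455 = 837
ΣP(2015)Q(2015) = 1×139 + 22×9 + 6×91 = 139 + 198 + 546 = 883
link = 837/883 = 0.947905
Link 2016→2017:
ΣP(2017)Q(2016) = 1×148 + 23×10 + 4×109 = 148 + 230 + 436 = 814
ΣP(2016)Q(2016) = 1×148 + 27×10 + 5×109 = 148 + 270 + 545 = 963
link = 814/963 = 0.845275
Link 2017→2018:
ΣP(2018)Q(2017) = 1×133 + 24×8 + 4×104 = 133 + 192 + 416 = 741
ΣP(2017)Q(2017) = 1×133 + 23×8 + 4×104 = 133 + 184 + 416 = 733
link = 741/733 = 1.010914
Chained index = 100 × 0.947905 × 0.845275 × 1.010914 = 80.9985

81.00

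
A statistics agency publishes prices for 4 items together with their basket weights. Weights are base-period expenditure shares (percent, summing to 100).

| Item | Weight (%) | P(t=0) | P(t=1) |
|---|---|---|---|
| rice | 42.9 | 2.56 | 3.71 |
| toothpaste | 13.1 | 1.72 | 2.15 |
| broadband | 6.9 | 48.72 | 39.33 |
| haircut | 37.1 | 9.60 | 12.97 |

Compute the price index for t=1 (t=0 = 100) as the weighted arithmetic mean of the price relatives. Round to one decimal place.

rice: 42.9 × (3.71/2.56) = 42.9 × 1.449219 = 62.1715
toothpaste: 13.1 × (2.15/1.72) = 13.1 × 1.250000 = 16.3750
broadband: 6.9 × (39.33/48.72) = 6.9 × 0.807266 = 5.5701
haircut: 37.1 × (12.97/9.60) = 37.1 × 1.351042 = 50.1236
Index = Σ wᵢ·(p₁ᵢ/p₀ᵢ) = 62.1715 + 16.3750 + 5.5701 + 50.1236 = 134.2403

134.2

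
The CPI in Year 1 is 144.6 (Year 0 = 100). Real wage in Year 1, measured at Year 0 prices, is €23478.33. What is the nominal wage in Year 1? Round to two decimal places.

Nominal = Real × (Index/100) = 23478.33 × (144.6/100)
        = 23478.33 × 1.446 = 33949.6652

33949.67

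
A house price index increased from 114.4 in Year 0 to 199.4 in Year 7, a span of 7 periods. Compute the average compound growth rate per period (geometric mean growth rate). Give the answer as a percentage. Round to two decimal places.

Growth factor = (199.4/114.4)^(1/7) = (1.743007)^(1/7) = 1.082608
Growth rate = 1.082608 − 1 = 0.082608 = 8.2608%

8.26%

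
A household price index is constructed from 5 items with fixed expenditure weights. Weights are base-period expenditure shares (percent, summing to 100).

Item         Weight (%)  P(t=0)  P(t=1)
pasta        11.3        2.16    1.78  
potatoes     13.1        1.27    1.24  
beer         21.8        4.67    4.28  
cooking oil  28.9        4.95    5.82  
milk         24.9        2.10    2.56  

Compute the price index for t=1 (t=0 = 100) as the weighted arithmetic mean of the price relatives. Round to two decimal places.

pasta: 11.3 × (1.78/2.16) = 11.3 × 0.824074 = 9.3120
potatoes: 13.1 × (1.24/1.27) = 13.1 × 0.976378 = 12.7906
beer: 21.8 × (4.28/4.67) = 21.8 × 0.916488 = 19.9794
cooking oil: 28.9 × (5.82/4.95) = 28.9 × 1.175758 = 33.9794
milk: 24.9 × (2.56/2.10) = 24.9 × 1.219048 = 30.3543
Index = Σ wᵢ·(p₁ᵢ/p₀ᵢ) = 9.3120 + 12.7906 + 19.9794 + 33.9794 + 30.3543 = 106.4157

106.42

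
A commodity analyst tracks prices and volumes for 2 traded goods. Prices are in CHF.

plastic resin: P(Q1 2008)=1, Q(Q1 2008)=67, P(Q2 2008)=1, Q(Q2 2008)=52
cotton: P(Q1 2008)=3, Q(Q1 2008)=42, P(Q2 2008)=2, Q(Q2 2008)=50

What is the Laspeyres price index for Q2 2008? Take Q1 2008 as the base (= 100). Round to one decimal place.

78.2

Laspeyres price index uses base-period quantities as weights.
ΣP(Q2 2008)·Q(Q1 2008) = 1×67 + 2×42 = 67 + 84 = 151
ΣP(Q1 2008)·Q(Q1 2008) = 1×67 + 3×42 = 67 + 126 = 193
Index = 151 / 193 × 100 = 78.2383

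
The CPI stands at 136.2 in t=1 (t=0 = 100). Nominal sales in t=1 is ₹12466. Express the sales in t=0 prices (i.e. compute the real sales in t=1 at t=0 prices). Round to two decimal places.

9152.72

Real = Nominal ÷ (Index/100) = 12466 ÷ (136.2/100)
     = 12466 ÷ 1.362 = 9152.7166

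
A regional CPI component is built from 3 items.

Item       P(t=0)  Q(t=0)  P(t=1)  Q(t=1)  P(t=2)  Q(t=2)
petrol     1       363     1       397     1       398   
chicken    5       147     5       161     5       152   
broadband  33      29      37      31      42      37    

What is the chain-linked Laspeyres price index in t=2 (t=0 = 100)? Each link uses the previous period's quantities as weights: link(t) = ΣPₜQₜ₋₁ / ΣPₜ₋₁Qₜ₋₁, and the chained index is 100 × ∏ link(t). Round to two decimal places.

112.62

Link t=0→t=1:
ΣP(t=1)Q(t=0) = 1×363 + 5×147 + 37×29 = 363 + 735 + 1073 = 2171
ΣP(t=0)Q(t=0) = 1×363 + 5×147 + 33×29 = 363 + 735 + 957 = 2055
link = 2171/2055 = 1.056448
Link t=1→t=2:
ΣP(t=2)Q(t=1) = 1×397 + 5×161 + 42×31 = 397 + 805 + 1302 = 2504
ΣP(t=1)Q(t=1) = 1×397 + 5×161 + 37×31 = 397 + 805 + 1147 = 2349
link = 2504/2349 = 1.065986
Chained index = 100 × 1.056448 × 1.065986 = 112.6158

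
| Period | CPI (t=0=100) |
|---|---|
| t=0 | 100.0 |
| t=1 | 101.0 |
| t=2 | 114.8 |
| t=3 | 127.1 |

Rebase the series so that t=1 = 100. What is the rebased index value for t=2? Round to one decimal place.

113.7

Rebased(t=2) = 114.8 / 101.0 × 100 = 113.6634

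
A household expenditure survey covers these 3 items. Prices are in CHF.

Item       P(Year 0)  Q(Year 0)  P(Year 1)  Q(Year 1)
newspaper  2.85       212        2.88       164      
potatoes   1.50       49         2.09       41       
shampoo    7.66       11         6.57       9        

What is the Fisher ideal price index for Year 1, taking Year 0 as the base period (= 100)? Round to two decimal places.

Laspeyres component (base-period weights):
ΣP(Year 1)Q(Year 0) = 2.88×212 + 2.09×49 + 6.57×11 = 610.56 + 102.41 + 72.27 = 785.24
ΣP(Year 0)Q(Year 0) = 2.85×212 + 1.50×49 + 7.66×11 = 604.2 + 73.5 + 84.26 = 761.96
L = 785.24 / 761.96 × 100 = 103.0553
Paasche component (current-period weights):
ΣP(Year 1)Q(Year 1) = 2.88×164 + 2.09×41 + 6.57×9 = 472.32 + 85.69 + 59.13 = 617.14
ΣP(Year 0)Q(Year 1) = 2.85×164 + 1.50×41 + 7.66×9 = 467.4 + 61.5 + 68.94 = 597.84
P = 617.14 / 597.84 × 100 = 103.2283
Fisher = √(L × P) = √(103.0553 × 103.2283) = 103.1417

103.14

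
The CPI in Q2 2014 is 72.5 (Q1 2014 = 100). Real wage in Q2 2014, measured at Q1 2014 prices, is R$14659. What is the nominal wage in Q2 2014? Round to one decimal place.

10627.8

Nominal = Real × (Index/100) = 14659 × (72.5/100)
        = 14659 × 0.725 = 10627.7750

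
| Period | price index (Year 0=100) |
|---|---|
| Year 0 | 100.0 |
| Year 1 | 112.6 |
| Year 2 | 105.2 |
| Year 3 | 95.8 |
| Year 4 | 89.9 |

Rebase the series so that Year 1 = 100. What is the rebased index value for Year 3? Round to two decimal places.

85.08

Rebased(Year 3) = 95.8 / 112.6 × 100 = 85.0799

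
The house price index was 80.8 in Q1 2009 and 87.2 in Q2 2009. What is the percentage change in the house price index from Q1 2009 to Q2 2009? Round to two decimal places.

7.92%

Change = (87.2 − 80.8) / 80.8 × 100
       = 6.4 / 80.8 × 100 = 7.9208%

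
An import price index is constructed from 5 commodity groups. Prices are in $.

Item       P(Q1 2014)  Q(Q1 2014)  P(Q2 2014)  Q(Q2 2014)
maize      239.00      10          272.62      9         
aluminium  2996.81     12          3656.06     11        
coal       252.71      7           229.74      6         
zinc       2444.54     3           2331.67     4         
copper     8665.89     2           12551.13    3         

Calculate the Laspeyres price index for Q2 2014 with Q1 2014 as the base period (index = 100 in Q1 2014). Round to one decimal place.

124.0

Laspeyres price index uses base-period quantities as weights.
ΣP(Q2 2014)·Q(Q1 2014) = 272.62×10 + 3656.06×12 + 229.74×7 + 2331.67×3 + 12551.13×2 = 2726.2 + 43872.72 + 1608.18 + 6995.01 + 25102.26 = 80304.37
ΣP(Q1 2014)·Q(Q1 2014) = 239.00×10 + 2996.81×12 + 252.71×7 + 2444.54×3 + 8665.89×2 = 2390 + 35961.72 + 1768.97 + 7333.62 + 17331.78 = 64786.09
Index = 80304.37 / 64786.09 × 100 = 123.9531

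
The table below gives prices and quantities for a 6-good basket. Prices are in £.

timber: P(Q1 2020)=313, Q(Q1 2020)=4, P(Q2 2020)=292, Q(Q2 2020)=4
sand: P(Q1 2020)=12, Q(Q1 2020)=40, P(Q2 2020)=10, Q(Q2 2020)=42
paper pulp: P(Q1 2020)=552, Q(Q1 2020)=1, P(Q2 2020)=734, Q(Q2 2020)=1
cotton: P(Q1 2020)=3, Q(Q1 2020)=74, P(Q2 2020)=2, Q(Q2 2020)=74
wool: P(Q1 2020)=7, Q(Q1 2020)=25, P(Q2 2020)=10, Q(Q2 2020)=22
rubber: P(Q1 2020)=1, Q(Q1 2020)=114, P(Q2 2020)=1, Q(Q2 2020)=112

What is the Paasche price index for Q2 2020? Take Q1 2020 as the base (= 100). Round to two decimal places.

Paasche price index uses current-period quantities as weights.
ΣP(Q2 2020)·Q(Q2 2020) = 292×4 + 10×42 + 734×1 + 2×74 + 10×22 + 1×112 = 1168 + 420 + 734 + 148 + 220 + 112 = 2802
ΣP(Q1 2020)·Q(Q2 2020) = 313×4 + 12×42 + 552×1 + 3×74 + 7×22 + 1×112 = 1252 + 504 + 552 + 222 + 154 + 112 = 2796
Index = 2802 / 2796 × 100 = 100.2146

100.21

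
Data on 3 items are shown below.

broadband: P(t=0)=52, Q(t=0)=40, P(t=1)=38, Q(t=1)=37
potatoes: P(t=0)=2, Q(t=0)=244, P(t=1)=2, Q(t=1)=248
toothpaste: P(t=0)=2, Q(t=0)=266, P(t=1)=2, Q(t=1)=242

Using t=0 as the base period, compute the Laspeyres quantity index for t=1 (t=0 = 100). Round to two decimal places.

93.68

Laspeyres quantity index uses base-period prices as weights.
ΣP(t=0)·Q(t=1) = 52×37 + 2×248 + 2×242 = 1924 + 496 + 484 = 2904
ΣP(t=0)·Q(t=0) = 52×40 + 2×244 + 2×266 = 2080 + 488 + 532 = 3100
Index = 2904 / 3100 × 100 = 93.6774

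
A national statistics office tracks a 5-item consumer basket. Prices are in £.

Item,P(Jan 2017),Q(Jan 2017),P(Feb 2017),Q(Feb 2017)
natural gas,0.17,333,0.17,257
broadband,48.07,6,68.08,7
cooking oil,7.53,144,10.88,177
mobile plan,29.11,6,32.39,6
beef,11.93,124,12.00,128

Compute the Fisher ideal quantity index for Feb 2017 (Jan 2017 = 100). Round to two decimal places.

Laspeyres component (base-period weights):
ΣP(Jan 2017)Q(Feb 2017) = 0.17×257 + 48.07×7 + 7.53×177 + 29.11×6 + 11.93×128 = 43.69 + 336.49 + 1332.81 + 174.66 + 1527.04 = 3414.69
ΣP(Jan 2017)Q(Jan 2017) = 0.17×333 + 48.07×6 + 7.53×144 + 29.11×6 + 11.93×124 = 56.61 + 288.42 + 1084.32 + 174.66 + 1479.32 = 3083.33
L = 3414.69 / 3083.33 × 100 = 110.7468
Paasche component (current-period weights):
ΣP(Feb 2017)Q(Feb 2017) = 0.17×257 + 68.08×7 + 10.88×177 + 32.39×6 + 12.00×128 = 43.69 + 476.56 + 1925.76 + 194.34 + 1536 = 4176.35
ΣP(Feb 2017)Q(Jan 2017) = 0.17×333 + 68.08×6 + 10.88×144 + 32.39×6 + 12.00×124 = 56.61 + 408.48 + 1566.72 + 194.34 + 1488 = 3714.15
P = 4176.35 / 3714.15 × 100 = 112.4443
Fisher = √(L × P) = √(110.7468 × 112.4443) = 111.5923

111.59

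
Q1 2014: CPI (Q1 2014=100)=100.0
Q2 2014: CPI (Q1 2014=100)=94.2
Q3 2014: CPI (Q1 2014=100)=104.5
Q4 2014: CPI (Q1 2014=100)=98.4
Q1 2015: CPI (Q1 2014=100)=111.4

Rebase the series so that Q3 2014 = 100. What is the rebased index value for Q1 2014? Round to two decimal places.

95.69

Rebased(Q1 2014) = 100.0 / 104.5 × 100 = 95.6938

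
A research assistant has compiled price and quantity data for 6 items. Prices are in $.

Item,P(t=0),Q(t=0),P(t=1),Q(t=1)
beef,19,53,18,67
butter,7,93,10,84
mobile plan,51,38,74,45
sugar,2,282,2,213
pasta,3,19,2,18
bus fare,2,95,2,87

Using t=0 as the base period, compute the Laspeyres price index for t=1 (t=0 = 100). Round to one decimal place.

124.5

Laspeyres price index uses base-period quantities as weights.
ΣP(t=1)·Q(t=0) = 18×53 + 10×93 + 74×38 + 2×282 + 2×19 + 2×95 = 954 + 930 + 2812 + 564 + 38 + 190 = 5488
ΣP(t=0)·Q(t=0) = 19×53 + 7×93 + 51×38 + 2×282 + 3×19 + 2×95 = 1007 + 651 + 1938 + 564 + 57 + 190 = 4407
Index = 5488 / 4407 × 100 = 124.5292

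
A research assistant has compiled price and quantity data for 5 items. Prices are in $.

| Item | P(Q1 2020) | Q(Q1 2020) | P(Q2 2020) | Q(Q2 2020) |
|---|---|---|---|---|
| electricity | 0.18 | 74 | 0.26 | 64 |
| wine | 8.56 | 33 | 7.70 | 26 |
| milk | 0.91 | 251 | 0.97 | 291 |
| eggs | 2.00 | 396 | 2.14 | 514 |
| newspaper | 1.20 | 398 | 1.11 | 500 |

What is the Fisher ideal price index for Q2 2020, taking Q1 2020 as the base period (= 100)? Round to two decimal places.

100.98

Laspeyres component (base-period weights):
ΣP(Q2 2020)Q(Q1 2020) = 0.26×74 + 7.70×33 + 0.97×251 + 2.14×396 + 1.11×398 = 19.24 + 254.1 + 243.47 + 847.44 + 441.78 = 1806.03
ΣP(Q1 2020)Q(Q1 2020) = 0.18×74 + 8.56×33 + 0.91×251 + 2.00×396 + 1.20×398 = 13.32 + 282.48 + 228.41 + 792 + 477.6 = 1793.81
L = 1806.03 / 1793.81 × 100 = 100.6812
Paasche component (current-period weights):
ΣP(Q2 2020)Q(Q2 2020) = 0.26×64 + 7.70×26 + 0.97×291 + 2.14×514 + 1.11×500 = 16.64 + 200.2 + 282.27 + 1099.96 + 555 = 2154.07
ΣP(Q1 2020)Q(Q2 2020) = 0.18×64 + 8.56×26 + 0.91×291 + 2.00×514 + 1.20×500 = 11.52 + 222.56 + 264.81 + 1028 + 600 = 2126.89
P = 2154.07 / 2126.89 × 100 = 101.2779
Fisher = √(L × P) = √(100.6812 × 101.2779) = 100.9791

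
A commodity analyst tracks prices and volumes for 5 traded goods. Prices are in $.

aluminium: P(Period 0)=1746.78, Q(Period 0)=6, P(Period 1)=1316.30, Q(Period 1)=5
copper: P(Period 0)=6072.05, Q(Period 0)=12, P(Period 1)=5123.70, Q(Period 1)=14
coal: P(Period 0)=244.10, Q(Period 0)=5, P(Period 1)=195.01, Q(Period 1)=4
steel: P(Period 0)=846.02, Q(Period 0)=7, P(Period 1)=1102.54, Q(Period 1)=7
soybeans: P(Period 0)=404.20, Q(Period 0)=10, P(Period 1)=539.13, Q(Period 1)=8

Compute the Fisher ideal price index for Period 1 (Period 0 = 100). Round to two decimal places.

Laspeyres component (base-period weights):
ΣP(Period 1)Q(Period 0) = 1316.30×6 + 5123.70×12 + 195.01×5 + 1102.54×7 + 539.13×10 = 7897.8 + 61484.4 + 975.05 + 7717.78 + 5391.3 = 83466.33
ΣP(Period 0)Q(Period 0) = 1746.78×6 + 6072.05×12 + 244.10×5 + 846.02×7 + 404.20×10 = 10480.68 + 72864.6 + 1220.5 + 5922.14 + 4042 = 94529.92
L = 83466.33 / 94529.92 × 100 = 88.2962
Paasche component (current-period weights):
ΣP(Period 1)Q(Period 1) = 1316.30×5 + 5123.70×14 + 195.01×4 + 1102.54×7 + 539.13×8 = 6581.5 + 71731.8 + 780.04 + 7717.78 + 4313.04 = 91124.16
ΣP(Period 0)Q(Period 1) = 1746.78×5 + 6072.05×14 + 244.10×4 + 846.02×7 + 404.20×8 = 8733.9 + 85008.7 + 976.4 + 5922.14 + 3233.6 = 103874.74
P = 91124.16 / 103874.74 × 100 = 87.7250
Fisher = √(L × P) = √(88.2962 × 87.7250) = 88.0102

88.01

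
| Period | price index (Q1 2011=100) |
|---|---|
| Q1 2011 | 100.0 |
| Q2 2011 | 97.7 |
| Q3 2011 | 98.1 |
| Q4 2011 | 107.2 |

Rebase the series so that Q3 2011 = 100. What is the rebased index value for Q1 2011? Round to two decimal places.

101.94

Rebased(Q1 2011) = 100.0 / 98.1 × 100 = 101.9368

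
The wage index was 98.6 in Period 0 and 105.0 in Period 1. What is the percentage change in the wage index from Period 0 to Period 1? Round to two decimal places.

Change = (105.0 − 98.6) / 98.6 × 100
       = 6.4 / 98.6 × 100 = 6.4909%

6.49%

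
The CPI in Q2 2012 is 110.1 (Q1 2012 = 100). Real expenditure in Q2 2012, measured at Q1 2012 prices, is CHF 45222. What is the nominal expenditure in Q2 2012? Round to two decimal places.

Nominal = Real × (Index/100) = 45222 × (110.1/100)
        = 45222 × 1.101 = 49789.4220

49789.42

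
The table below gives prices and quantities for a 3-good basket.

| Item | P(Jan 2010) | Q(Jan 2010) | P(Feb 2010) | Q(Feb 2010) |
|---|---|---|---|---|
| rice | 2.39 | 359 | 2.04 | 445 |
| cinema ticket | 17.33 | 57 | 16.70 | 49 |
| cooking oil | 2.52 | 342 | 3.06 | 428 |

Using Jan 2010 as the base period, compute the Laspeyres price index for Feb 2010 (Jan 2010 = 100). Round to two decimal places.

100.85

Laspeyres price index uses base-period quantities as weights.
ΣP(Feb 2010)·Q(Jan 2010) = 2.04×359 + 16.70×57 + 3.06×342 = 732.36 + 951.9 + 1046.52 = 2730.78
ΣP(Jan 2010)·Q(Jan 2010) = 2.39×359 + 17.33×57 + 2.52×342 = 858.01 + 987.81 + 861.84 = 2707.66
Index = 2730.78 / 2707.66 × 100 = 100.8539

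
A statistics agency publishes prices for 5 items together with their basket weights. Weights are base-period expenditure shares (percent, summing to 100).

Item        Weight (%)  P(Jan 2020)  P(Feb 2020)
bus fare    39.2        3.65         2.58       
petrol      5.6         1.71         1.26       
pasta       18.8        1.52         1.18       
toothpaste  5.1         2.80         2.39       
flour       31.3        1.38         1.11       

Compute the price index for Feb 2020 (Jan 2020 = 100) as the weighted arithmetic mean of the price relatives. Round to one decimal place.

bus fare: 39.2 × (2.58/3.65) = 39.2 × 0.706849 = 27.7085
petrol: 5.6 × (1.26/1.71) = 5.6 × 0.736842 = 4.1263
pasta: 18.8 × (1.18/1.52) = 18.8 × 0.776316 = 14.5947
toothpaste: 5.1 × (2.39/2.80) = 5.1 × 0.853571 = 4.3532
flour: 31.3 × (1.11/1.38) = 31.3 × 0.804348 = 25.1761
Index = Σ wᵢ·(p₁ᵢ/p₀ᵢ) = 27.7085 + 4.1263 + 14.5947 + 4.3532 + 25.1761 = 75.9588

76.0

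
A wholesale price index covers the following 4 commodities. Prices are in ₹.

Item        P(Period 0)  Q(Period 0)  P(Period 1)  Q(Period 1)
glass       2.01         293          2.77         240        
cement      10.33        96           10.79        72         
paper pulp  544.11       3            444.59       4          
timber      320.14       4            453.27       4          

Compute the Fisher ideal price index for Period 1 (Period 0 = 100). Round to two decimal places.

109.29

Laspeyres component (base-period weights):
ΣP(Period 1)Q(Period 0) = 2.77×293 + 10.79×96 + 444.59×3 + 453.27×4 = 811.61 + 1035.84 + 1333.77 + 1813.08 = 4994.3
ΣP(Period 0)Q(Period 0) = 2.01×293 + 10.33×96 + 544.11×3 + 320.14×4 = 588.93 + 991.68 + 1632.33 + 1280.56 = 4493.5
L = 4994.3 / 4493.5 × 100 = 111.1450
Paasche component (current-period weights):
ΣP(Period 1)Q(Period 1) = 2.77×240 + 10.79×72 + 444.59×4 + 453.27×4 = 664.8 + 776.88 + 1778.36 + 1813.08 = 5033.12
ΣP(Period 0)Q(Period 1) = 2.01×240 + 10.33×72 + 544.11×4 + 320.14×4 = 482.4 + 743.76 + 2176.44 + 1280.56 = 4683.16
P = 5033.12 / 4683.16 × 100 = 107.4727
Fisher = √(L × P) = √(111.1450 × 107.4727) = 109.2934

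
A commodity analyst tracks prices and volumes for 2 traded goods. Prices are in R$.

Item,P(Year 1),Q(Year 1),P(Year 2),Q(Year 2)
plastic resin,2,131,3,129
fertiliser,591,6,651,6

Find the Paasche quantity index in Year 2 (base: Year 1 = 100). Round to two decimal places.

Paasche quantity index uses current-period prices as weights.
ΣP(Year 2)·Q(Year 2) = 3×129 + 651×6 = 387 + 3906 = 4293
ΣP(Year 2)·Q(Year 1) = 3×131 + 651×6 = 393 + 3906 = 4299
Index = 4293 / 4299 × 100 = 99.8604

99.86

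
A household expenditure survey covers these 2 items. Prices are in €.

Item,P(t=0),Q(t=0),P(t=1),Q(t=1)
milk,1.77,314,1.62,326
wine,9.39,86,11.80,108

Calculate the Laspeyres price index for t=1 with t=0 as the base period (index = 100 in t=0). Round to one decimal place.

111.7

Laspeyres price index uses base-period quantities as weights.
ΣP(t=1)·Q(t=0) = 1.62×314 + 11.80×86 = 508.68 + 1014.8 = 1523.48
ΣP(t=0)·Q(t=0) = 1.77×314 + 9.39×86 = 555.78 + 807.54 = 1363.32
Index = 1523.48 / 1363.32 × 100 = 111.7478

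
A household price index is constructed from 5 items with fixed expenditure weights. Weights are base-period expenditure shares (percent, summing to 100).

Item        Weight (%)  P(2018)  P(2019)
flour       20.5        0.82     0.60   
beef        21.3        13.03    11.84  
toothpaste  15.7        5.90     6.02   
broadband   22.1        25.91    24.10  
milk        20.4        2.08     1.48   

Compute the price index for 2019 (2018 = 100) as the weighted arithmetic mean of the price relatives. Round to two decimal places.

85.45

flour: 20.5 × (0.60/0.82) = 20.5 × 0.731707 = 15.0000
beef: 21.3 × (11.84/13.03) = 21.3 × 0.908672 = 19.3547
toothpaste: 15.7 × (6.02/5.90) = 15.7 × 1.020339 = 16.0193
broadband: 22.1 × (24.10/25.91) = 22.1 × 0.930143 = 20.5562
milk: 20.4 × (1.48/2.08) = 20.4 × 0.711538 = 14.5154
Index = Σ wᵢ·(p₁ᵢ/p₀ᵢ) = 15.0000 + 19.3547 + 16.0193 + 20.5562 + 14.5154 = 85.4456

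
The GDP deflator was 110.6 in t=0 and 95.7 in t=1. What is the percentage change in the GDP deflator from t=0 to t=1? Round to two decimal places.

Change = (95.7 − 110.6) / 110.6 × 100
       = -14.9 / 110.6 × 100 = -13.4720%

-13.47%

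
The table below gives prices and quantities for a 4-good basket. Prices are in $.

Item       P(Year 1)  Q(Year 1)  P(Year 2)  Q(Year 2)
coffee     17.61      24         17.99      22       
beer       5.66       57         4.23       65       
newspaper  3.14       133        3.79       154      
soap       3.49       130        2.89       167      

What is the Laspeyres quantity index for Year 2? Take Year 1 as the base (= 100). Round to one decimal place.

Laspeyres quantity index uses base-period prices as weights.
ΣP(Year 1)·Q(Year 2) = 17.61×22 + 5.66×65 + 3.14×154 + 3.49×167 = 387.42 + 367.9 + 483.56 + 582.83 = 1821.71
ΣP(Year 1)·Q(Year 1) = 17.61×24 + 5.66×57 + 3.14×133 + 3.49×130 = 422.64 + 322.62 + 417.62 + 453.7 = 1616.58
Index = 1821.71 / 1616.58 × 100 = 112.6891

112.7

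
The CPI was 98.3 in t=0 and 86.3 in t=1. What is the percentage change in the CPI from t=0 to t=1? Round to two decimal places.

-12.21%

Change = (86.3 − 98.3) / 98.3 × 100
       = -12.0 / 98.3 × 100 = -12.2075%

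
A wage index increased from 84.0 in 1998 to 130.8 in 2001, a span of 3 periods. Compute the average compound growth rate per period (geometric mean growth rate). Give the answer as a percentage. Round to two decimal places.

15.91%

Growth factor = (130.8/84.0)^(1/3) = (1.557143)^(1/3) = 1.159070
Growth rate = 1.159070 − 1 = 0.159070 = 15.9070%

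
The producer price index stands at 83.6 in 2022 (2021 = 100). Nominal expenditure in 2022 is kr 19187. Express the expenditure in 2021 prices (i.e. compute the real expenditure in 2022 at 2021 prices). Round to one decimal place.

Real = Nominal ÷ (Index/100) = 19187 ÷ (83.6/100)
     = 19187 ÷ 0.836 = 22950.9569

22951.0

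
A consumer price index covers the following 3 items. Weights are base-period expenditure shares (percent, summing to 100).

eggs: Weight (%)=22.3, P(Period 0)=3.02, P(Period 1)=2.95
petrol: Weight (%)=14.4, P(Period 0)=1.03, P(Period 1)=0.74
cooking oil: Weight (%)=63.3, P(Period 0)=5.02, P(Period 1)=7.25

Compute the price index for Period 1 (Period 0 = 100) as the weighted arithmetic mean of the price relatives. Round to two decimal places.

123.55

eggs: 22.3 × (2.95/3.02) = 22.3 × 0.976821 = 21.7831
petrol: 14.4 × (0.74/1.03) = 14.4 × 0.718447 = 10.3456
cooking oil: 63.3 × (7.25/5.02) = 63.3 × 1.444223 = 91.4193
Index = Σ wᵢ·(p₁ᵢ/p₀ᵢ) = 21.7831 + 10.3456 + 91.4193 = 123.5481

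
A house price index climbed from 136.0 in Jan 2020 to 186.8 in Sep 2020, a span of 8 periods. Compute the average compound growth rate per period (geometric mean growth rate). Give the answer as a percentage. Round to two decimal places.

Growth factor = (186.8/136.0)^(1/8) = (1.373529)^(1/8) = 1.040470
Growth rate = 1.040470 − 1 = 0.040470 = 4.0470%

4.05%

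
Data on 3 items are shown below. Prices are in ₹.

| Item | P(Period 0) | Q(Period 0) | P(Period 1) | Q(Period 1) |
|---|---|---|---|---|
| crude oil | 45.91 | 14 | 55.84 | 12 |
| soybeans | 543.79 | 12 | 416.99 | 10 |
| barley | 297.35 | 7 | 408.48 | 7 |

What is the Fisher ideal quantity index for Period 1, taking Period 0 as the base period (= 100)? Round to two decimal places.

Laspeyres component (base-period weights):
ΣP(Period 0)Q(Period 1) = 45.91×12 + 543.79×10 + 297.35×7 = 550.92 + 5437.9 + 2081.45 = 8070.27
ΣP(Period 0)Q(Period 0) = 45.91×14 + 543.79×12 + 297.35×7 = 642.74 + 6525.48 + 2081.45 = 9249.67
L = 8070.27 / 9249.67 × 100 = 87.2493
Paasche component (current-period weights):
ΣP(Period 1)Q(Period 1) = 55.84×12 + 416.99×10 + 408.48×7 = 670.08 + 4169.9 + 2859.36 = 7699.34
ΣP(Period 1)Q(Period 0) = 55.84×14 + 416.99×12 + 408.48×7 = 781.76 + 5003.88 + 2859.36 = 8645
P = 7699.34 / 8645 × 100 = 89.0612
Fisher = √(L × P) = √(87.2493 × 89.0612) = 88.1506

88.15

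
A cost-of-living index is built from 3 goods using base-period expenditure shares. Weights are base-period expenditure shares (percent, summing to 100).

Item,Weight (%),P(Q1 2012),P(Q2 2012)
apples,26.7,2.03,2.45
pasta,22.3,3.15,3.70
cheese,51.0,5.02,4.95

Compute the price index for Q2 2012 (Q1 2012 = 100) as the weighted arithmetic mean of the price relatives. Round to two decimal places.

108.71

apples: 26.7 × (2.45/2.03) = 26.7 × 1.206897 = 32.2241
pasta: 22.3 × (3.70/3.15) = 22.3 × 1.174603 = 26.1937
cheese: 51.0 × (4.95/5.02) = 51.0 × 0.986056 = 50.2888
Index = Σ wᵢ·(p₁ᵢ/p₀ᵢ) = 32.2241 + 26.1937 + 50.2888 = 108.7066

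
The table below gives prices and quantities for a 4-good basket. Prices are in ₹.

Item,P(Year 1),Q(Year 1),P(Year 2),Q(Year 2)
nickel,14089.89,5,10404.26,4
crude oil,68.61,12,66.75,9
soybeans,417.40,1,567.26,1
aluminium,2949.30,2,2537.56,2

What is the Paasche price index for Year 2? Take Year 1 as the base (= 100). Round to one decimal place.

Paasche price index uses current-period quantities as weights.
ΣP(Year 2)·Q(Year 2) = 10404.26×4 + 66.75×9 + 567.26×1 + 2537.56×2 = 41617.04 + 600.75 + 567.26 + 5075.12 = 47860.17
ΣP(Year 1)·Q(Year 2) = 14089.89×4 + 68.61×9 + 417.40×1 + 2949.30×2 = 56359.56 + 617.49 + 417.4 + 5898.6 = 63293.05
Index = 47860.17 / 63293.05 × 100 = 75.6168

75.6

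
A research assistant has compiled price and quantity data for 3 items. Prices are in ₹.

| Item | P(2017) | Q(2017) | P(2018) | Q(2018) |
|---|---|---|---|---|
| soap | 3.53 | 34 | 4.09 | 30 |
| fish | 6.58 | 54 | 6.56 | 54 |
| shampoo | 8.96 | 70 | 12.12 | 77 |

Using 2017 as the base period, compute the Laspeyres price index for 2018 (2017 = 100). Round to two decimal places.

121.69

Laspeyres price index uses base-period quantities as weights.
ΣP(2018)·Q(2017) = 4.09×34 + 6.56×54 + 12.12×70 = 139.06 + 354.24 + 848.4 = 1341.7
ΣP(2017)·Q(2017) = 3.53×34 + 6.58×54 + 8.96×70 = 120.02 + 355.32 + 627.2 = 1102.54
Index = 1341.7 / 1102.54 × 100 = 121.6917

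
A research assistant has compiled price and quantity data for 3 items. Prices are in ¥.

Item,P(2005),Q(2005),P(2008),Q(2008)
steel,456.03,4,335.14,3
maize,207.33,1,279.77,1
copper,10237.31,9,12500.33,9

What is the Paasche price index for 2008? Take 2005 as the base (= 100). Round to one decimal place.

121.4

Paasche price index uses current-period quantities as weights.
ΣP(2008)·Q(2008) = 335.14×3 + 279.77×1 + 12500.33×9 = 1005.42 + 279.77 + 112502.97 = 113788.16
ΣP(2005)·Q(2008) = 456.03×3 + 207.33×1 + 10237.31×9 = 1368.09 + 207.33 + 92135.79 = 93711.21
Index = 113788.16 / 93711.21 × 100 = 121.4243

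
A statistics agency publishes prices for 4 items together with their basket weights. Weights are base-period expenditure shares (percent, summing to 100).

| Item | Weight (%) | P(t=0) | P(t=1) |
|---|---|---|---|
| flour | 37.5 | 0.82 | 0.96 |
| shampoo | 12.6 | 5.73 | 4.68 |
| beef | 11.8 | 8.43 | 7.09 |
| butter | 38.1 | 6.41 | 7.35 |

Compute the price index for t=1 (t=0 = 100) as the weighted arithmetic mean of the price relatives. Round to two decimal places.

107.81

flour: 37.5 × (0.96/0.82) = 37.5 × 1.170732 = 43.9024
shampoo: 12.6 × (4.68/5.73) = 12.6 × 0.816754 = 10.2911
beef: 11.8 × (7.09/8.43) = 11.8 × 0.841044 = 9.9243
butter: 38.1 × (7.35/6.41) = 38.1 × 1.146646 = 43.6872
Index = Σ wᵢ·(p₁ᵢ/p₀ᵢ) = 43.9024 + 10.2911 + 9.9243 + 43.6872 = 107.8051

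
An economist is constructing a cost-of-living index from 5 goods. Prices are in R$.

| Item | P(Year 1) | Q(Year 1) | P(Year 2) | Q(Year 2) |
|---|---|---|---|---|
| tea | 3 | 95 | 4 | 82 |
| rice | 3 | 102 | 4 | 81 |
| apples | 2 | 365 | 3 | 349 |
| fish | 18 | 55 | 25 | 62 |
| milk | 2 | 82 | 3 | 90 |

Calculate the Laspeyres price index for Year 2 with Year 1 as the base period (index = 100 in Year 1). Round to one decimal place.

141.6

Laspeyres price index uses base-period quantities as weights.
ΣP(Year 2)·Q(Year 1) = 4×95 + 4×102 + 3×365 + 25×55 + 3×82 = 380 + 408 + 1095 + 1375 + 246 = 3504
ΣP(Year 1)·Q(Year 1) = 3×95 + 3×102 + 2×365 + 18×55 + 2×82 = 285 + 306 + 730 + 990 + 164 = 2475
Index = 3504 / 2475 × 100 = 141.5758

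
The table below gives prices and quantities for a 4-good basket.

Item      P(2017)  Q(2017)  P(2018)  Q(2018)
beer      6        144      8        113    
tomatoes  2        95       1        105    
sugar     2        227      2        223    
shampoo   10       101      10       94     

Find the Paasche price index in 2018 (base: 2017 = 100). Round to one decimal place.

Paasche price index uses current-period quantities as weights.
ΣP(2018)·Q(2018) = 8×113 + 1×105 + 2×223 + 10×94 = 904 + 105 + 446 + 940 = 2395
ΣP(2017)·Q(2018) = 6×113 + 2×105 + 2×223 + 10×94 = 678 + 210 + 446 + 940 = 2274
Index = 2395 / 2274 × 100 = 105.3210

105.3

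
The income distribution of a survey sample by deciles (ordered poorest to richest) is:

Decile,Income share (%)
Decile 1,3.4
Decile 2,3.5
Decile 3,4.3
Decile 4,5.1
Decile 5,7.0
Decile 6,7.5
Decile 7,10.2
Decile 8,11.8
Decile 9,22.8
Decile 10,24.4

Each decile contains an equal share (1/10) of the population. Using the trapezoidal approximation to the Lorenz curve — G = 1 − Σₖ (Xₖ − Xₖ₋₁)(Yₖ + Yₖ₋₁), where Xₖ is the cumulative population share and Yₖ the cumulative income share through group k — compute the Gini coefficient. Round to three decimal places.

0.377

Cumulative income shares Yₖ: 0.0340, 0.0690, 0.1120, 0.1630, 0.2330, 0.3080, 0.4100, 0.5280, 0.7560, 1.0000
Σ (Xₖ−Xₖ₋₁)(Yₖ+Yₖ₋₁) = (1/10)(0.0340+0.0000) + (1/10)(0.0690+0.0340) + (1/10)(0.1120+0.0690) + (1/10)(0.1630+0.1120) + (1/10)(0.2330+0.1630) + (1/10)(0.3080+0.2330) + (1/10)(0.4100+0.3080) + (1/10)(0.5280+0.4100) + (1/10)(0.7560+0.5280) + (1/10)(1.0000+0.7560)
  = 0.0034 + 0.0103 + 0.0181 + 0.0275 + 0.0396 + 0.0541 + 0.0718 + 0.0938 + 0.1284 + 0.1756 = 0.6226
G = 1 − 0.6226 = 0.3774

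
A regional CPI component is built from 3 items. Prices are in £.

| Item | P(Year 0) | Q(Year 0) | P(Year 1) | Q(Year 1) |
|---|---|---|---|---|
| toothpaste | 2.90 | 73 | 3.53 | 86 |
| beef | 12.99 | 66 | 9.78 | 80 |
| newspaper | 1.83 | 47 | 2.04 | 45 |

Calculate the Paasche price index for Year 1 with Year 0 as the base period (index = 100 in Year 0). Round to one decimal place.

Paasche price index uses current-period quantities as weights.
ΣP(Year 1)·Q(Year 1) = 3.53×86 + 9.78×80 + 2.04×45 = 303.58 + 782.4 + 91.8 = 1177.78
ΣP(Year 0)·Q(Year 1) = 2.90×86 + 12.99×80 + 1.83×45 = 249.4 + 1039.2 + 82.35 = 1370.95
Index = 1177.78 / 1370.95 × 100 = 85.9098

85.9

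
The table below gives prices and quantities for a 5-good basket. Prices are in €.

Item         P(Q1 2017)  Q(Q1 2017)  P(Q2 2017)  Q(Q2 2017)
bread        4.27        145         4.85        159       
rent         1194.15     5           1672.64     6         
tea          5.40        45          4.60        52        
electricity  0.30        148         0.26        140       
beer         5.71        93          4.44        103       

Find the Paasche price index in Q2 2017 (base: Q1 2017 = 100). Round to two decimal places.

131.81

Paasche price index uses current-period quantities as weights.
ΣP(Q2 2017)·Q(Q2 2017) = 4.85×159 + 1672.64×6 + 4.60×52 + 0.26×140 + 4.44×103 = 771.15 + 10035.84 + 239.2 + 36.4 + 457.32 = 11539.91
ΣP(Q1 2017)·Q(Q2 2017) = 4.27×159 + 1194.15×6 + 5.40×52 + 0.30×140 + 5.71×103 = 678.93 + 7164.9 + 280.8 + 42 + 588.13 = 8754.76
Index = 11539.91 / 8754.76 × 100 = 131.8130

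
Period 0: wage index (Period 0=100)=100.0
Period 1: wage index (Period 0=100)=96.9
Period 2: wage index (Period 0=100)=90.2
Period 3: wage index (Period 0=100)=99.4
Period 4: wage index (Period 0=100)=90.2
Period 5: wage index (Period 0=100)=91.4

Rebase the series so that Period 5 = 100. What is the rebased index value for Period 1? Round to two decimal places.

106.02

Rebased(Period 1) = 96.9 / 91.4 × 100 = 106.0175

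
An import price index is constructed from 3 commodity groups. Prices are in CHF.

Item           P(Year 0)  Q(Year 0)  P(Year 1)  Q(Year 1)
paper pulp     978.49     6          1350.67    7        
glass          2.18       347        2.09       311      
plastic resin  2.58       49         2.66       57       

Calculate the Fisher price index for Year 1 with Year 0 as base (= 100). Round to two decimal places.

Laspeyres component (base-period weights):
ΣP(Year 1)Q(Year 0) = 1350.67×6 + 2.09×347 + 2.66×49 = 8104.02 + 725.23 + 130.34 = 8959.59
ΣP(Year 0)Q(Year 0) = 978.49×6 + 2.18×347 + 2.58×49 = 5870.94 + 756.46 + 126.42 = 6753.82
L = 8959.59 / 6753.82 × 100 = 132.6596
Paasche component (current-period weights):
ΣP(Year 1)Q(Year 1) = 1350.67×7 + 2.09×311 + 2.66×57 = 9454.69 + 649.99 + 151.62 = 10256.3
ΣP(Year 0)Q(Year 1) = 978.49×7 + 2.18×311 + 2.58×57 = 6849.43 + 677.98 + 147.06 = 7674.47
P = 10256.3 / 7674.47 × 100 = 133.6418
Fisher = √(L × P) = √(132.6596 × 133.6418) = 133.1498

133.15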